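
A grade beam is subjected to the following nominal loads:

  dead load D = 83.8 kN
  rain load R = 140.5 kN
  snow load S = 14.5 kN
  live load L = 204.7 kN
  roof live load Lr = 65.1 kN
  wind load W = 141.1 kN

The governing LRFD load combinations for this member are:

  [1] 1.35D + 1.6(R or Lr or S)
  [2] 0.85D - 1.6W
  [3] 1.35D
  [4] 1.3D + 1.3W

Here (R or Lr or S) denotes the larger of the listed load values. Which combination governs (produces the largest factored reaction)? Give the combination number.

(R or Lr or S) → R = 140.5 kN.
[1] 1.35(83.8) + 1.6(140.5) = 337.9
[2] 0.85(83.8) - 1.6(141.1) = -154.5
[3] 1.35(83.8) = 113.1
[4] 1.3(83.8) + 1.3(141.1) = 292.4
The largest value is 337.9 kN from combination 1.

Combination 1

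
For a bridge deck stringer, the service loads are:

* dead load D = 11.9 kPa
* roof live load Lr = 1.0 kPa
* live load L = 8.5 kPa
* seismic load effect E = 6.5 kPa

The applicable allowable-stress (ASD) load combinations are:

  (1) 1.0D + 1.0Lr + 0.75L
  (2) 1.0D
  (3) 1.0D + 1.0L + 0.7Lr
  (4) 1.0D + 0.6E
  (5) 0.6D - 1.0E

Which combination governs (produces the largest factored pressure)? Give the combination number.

(1) 1.0(11.9) + 1.0(1.0) + 0.75(8.5) = 19.28
(2) 1.0(11.9) = 11.90
(3) 1.0(11.9) + 1.0(8.5) + 0.7(1.0) = 21.10
(4) 1.0(11.9) + 0.6(6.5) = 15.80
(5) 0.6(11.9) - 1.0(6.5) = 0.64
The largest value is 21.10 kPa from combination 3.

Combination 3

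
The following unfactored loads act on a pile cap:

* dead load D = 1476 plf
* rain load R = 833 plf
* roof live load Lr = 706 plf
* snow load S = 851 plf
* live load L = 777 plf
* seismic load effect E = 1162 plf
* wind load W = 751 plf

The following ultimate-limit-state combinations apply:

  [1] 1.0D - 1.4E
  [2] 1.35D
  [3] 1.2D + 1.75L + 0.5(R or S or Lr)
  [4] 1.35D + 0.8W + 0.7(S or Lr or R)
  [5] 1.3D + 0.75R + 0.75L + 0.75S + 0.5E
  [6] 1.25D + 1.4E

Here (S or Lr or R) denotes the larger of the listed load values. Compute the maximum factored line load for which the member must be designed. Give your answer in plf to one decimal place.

(R or S or Lr) → S = 851 plf; (S or Lr or R) → S = 851 plf.
[1] 1.0(1476) - 1.4(1162) = 1476.0 - 1626.8 = -150.8
[2] 1.35(1476) = 1992.6
[3] 1.2(1476) + 1.75(777) + 0.5(851) = 1771.2 + 1359.8 + 425.5 = 3556.5
[4] 1.35(1476) + 0.8(751) + 0.7(851) = 1992.6 + 600.8 + 595.7 = 3189.1
[5] 1.3(1476) + 0.75(833) + 0.75(777) + 0.75(851) + 0.5(1162) = 4345.6
[6] 1.25(1476) + 1.4(1162) = 1845.0 + 1626.8 = 3471.8
The controlling combination is 5, giving 4345.6 plf.

4345.6 plf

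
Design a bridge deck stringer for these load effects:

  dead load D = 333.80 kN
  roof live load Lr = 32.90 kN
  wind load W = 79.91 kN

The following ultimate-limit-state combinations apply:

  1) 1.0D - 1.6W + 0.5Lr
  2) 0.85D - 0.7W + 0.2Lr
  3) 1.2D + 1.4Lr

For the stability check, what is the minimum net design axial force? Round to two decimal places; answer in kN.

222.39 kN

1) 1.0(333.80) - 1.6(79.91) + 0.5(32.90) = 333.80 - 127.86 + 16.45 = 222.39
2) 0.85(333.80) - 0.7(79.91) + 0.2(32.90) = 283.73 - 55.94 + 6.58 = 234.37
3) 1.2(333.80) + 1.4(32.90) = 400.56 + 46.06 = 446.62
Combination 1 gives the minimum: 222.39 kN.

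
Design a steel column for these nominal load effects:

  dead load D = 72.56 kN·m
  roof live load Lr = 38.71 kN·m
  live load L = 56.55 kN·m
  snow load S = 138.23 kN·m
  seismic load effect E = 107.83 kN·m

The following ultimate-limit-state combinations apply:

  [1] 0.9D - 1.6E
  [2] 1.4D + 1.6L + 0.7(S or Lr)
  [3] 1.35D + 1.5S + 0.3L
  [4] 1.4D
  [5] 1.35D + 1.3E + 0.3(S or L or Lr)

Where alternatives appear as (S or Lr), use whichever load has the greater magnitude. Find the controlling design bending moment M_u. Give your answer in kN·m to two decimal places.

322.27 kN·m

(S or Lr) → S = 138.23 kN·m; (S or L or Lr) → S = 138.23 kN·m.
[1] 0.9(72.56) - 1.6(107.83) = -107.22
[2] 1.4(72.56) + 1.6(56.55) + 0.7(138.23) = 288.83
[3] 1.35(72.56) + 1.5(138.23) + 0.3(56.55) = 322.27
[4] 1.4(72.56) = 101.58
[5] 1.35(72.56) + 1.3(107.83) + 0.3(138.23) = 279.60
The controlling combination is 3, giving 322.27 kN·m.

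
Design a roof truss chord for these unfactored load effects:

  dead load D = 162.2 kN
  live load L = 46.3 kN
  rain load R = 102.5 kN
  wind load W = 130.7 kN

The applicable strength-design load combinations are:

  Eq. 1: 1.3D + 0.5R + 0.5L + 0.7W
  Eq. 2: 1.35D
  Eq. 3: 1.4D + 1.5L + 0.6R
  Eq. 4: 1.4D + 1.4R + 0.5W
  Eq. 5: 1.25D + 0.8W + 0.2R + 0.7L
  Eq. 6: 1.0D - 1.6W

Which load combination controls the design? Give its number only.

Eq. 1: 1.3(162.2) + 0.5(102.5) + 0.5(46.3) + 0.7(130.7) = 376.8
Eq. 2: 1.35(162.2) = 219.0
Eq. 3: 1.4(162.2) + 1.5(46.3) + 0.6(102.5) = 358.0
Eq. 4: 1.4(162.2) + 1.4(102.5) + 0.5(130.7) = 435.9
Eq. 5: 1.25(162.2) + 0.8(130.7) + 0.2(102.5) + 0.7(46.3) = 360.2
Eq. 6: 1.0(162.2) - 1.6(130.7) = 162.2 - 209.1 = -46.9
The largest value is 435.9 kN from combination 4.

Combination 4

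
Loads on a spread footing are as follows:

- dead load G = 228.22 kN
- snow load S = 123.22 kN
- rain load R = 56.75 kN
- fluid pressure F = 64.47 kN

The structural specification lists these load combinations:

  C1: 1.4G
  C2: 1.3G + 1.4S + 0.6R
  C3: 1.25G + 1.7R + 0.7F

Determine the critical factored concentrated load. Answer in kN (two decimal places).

C1: 1.4(228.22) = 319.51
C2: 1.3(228.22) + 1.4(123.22) + 0.6(56.75) = 503.24
C3: 1.25(228.22) + 1.7(56.75) + 0.7(64.47) = 426.88
Maximum is from combination 2.

503.24 kN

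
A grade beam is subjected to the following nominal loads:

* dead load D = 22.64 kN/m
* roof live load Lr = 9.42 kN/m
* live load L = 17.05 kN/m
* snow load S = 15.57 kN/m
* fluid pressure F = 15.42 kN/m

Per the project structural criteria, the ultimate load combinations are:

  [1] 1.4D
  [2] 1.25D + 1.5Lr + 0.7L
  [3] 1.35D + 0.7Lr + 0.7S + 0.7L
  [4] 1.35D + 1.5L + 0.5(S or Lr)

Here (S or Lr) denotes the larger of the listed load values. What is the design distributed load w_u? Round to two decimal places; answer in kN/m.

(S or Lr) → S = 15.57 kN/m.
[1] 1.4(22.64) = 31.70
[2] 1.25(22.64) + 1.5(9.42) + 0.7(17.05) = 28.30 + 14.13 + 11.94 = 54.37
[3] 1.35(22.64) + 0.7(9.42) + 0.7(15.57) + 0.7(17.05) = 30.56 + 6.59 + 10.90 + 11.94 = 59.99
[4] 1.35(22.64) + 1.5(17.05) + 0.5(15.57) = 63.92
The controlling combination is 4, giving 63.92 kN/m.

63.92 kN/m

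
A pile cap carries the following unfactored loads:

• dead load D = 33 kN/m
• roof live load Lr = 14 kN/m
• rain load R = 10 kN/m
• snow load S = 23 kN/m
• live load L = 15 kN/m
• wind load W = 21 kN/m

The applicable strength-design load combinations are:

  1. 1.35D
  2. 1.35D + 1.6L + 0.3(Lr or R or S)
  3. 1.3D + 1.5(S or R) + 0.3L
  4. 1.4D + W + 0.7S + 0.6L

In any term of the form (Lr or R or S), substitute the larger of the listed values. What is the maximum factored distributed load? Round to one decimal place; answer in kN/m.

92.3 kN/m

(Lr or R or S) → S = 23 kN/m; (S or R) → S = 23 kN/m.
1. 1.35(33) = 44.6
2. 1.35(33) + 1.6(15) + 0.3(23) = 75.5
3. 1.3(33) + 1.5(23) + 0.3(15) = 81.9
4. 1.4(33) + 1.0(21) + 0.7(23) + 0.6(15) = 92.3
Maximum is from combination 4.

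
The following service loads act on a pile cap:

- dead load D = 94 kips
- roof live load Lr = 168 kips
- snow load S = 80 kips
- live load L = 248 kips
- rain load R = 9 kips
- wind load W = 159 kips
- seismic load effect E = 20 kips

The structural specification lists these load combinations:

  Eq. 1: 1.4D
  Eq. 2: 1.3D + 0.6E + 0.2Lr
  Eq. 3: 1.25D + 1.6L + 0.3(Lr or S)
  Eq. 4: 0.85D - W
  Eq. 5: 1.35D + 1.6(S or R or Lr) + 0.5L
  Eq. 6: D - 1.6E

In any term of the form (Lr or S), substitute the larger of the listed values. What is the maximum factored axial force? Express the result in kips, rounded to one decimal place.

(Lr or S) → Lr = 168 kips; (S or R or Lr) → Lr = 168 kips.
Eq. 1: 1.4(94) = 131.6
Eq. 2: 1.3(94) + 0.6(20) + 0.2(168) = 167.8
Eq. 3: 1.25(94) + 1.6(248) + 0.3(168) = 564.7
Eq. 4: 0.85(94) - 1.0(159) = -79.1
Eq. 5: 1.35(94) + 1.6(168) + 0.5(248) = 519.7
Eq. 6: 1.0(94) - 1.6(20) = 62.0
The controlling combination is 3, giving 564.7 kips.

564.7 kips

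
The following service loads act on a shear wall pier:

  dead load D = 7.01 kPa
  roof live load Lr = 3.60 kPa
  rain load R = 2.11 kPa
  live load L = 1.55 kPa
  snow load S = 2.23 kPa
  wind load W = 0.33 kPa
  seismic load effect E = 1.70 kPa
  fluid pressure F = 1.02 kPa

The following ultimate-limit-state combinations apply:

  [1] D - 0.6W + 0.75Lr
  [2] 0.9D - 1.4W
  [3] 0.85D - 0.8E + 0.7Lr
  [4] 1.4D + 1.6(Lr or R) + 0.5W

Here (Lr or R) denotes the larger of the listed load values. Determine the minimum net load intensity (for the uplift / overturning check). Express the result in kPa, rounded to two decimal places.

(Lr or R) → Lr = 3.60 kPa.
[1] 1.0(7.01) - 0.6(0.33) + 0.75(3.60) = 7.01 - 0.20 + 2.70 = 9.51
[2] 0.9(7.01) - 1.4(0.33) = 6.31 - 0.46 = 5.85
[3] 0.85(7.01) - 0.8(1.70) + 0.7(3.60) = 5.96 - 1.36 + 2.52 = 7.12
[4] 1.4(7.01) + 1.6(3.60) + 0.5(0.33) = 9.81 + 5.76 + 0.17 = 15.74
Combination 2 gives the minimum: 5.85 kPa.

5.85 kPa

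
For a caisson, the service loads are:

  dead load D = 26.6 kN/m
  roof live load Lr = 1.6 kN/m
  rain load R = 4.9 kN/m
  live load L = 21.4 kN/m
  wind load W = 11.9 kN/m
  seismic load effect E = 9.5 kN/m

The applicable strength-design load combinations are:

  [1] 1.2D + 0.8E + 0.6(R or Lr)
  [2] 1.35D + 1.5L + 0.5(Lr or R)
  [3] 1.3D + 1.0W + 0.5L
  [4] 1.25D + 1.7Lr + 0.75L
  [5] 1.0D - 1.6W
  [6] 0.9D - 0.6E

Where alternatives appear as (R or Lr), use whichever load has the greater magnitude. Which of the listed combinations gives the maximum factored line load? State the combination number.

Combination 2

(R or Lr) → R = 4.9 kN/m; (Lr or R) → R = 4.9 kN/m.
[1] 1.2(26.6) + 0.8(9.5) + 0.6(4.9) = 42.5
[2] 1.35(26.6) + 1.5(21.4) + 0.5(4.9) = 35.9 + 32.1 + 2.5 = 70.5
[3] 1.3(26.6) + 1.0(11.9) + 0.5(21.4) = 34.6 + 11.9 + 10.7 = 57.2
[4] 1.25(26.6) + 1.7(1.6) + 0.75(21.4) = 52.0
[5] 1.0(26.6) - 1.6(11.9) = 26.6 - 19.0 = 7.6
[6] 0.9(26.6) - 0.6(9.5) = 23.9 - 5.7 = 18.2
The largest value is 70.5 kN/m from combination 2.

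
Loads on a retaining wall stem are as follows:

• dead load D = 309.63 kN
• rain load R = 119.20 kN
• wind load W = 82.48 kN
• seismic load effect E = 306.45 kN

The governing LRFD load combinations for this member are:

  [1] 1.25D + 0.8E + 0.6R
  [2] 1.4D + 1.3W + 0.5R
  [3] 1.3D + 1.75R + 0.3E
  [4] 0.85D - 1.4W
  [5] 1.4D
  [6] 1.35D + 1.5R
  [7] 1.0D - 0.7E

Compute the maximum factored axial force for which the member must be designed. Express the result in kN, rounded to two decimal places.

[1] 1.25(309.63) + 0.8(306.45) + 0.6(119.20) = 387.04 + 245.16 + 71.52 = 703.72
[2] 1.4(309.63) + 1.3(82.48) + 0.5(119.20) = 600.31
[3] 1.3(309.63) + 1.75(119.20) + 0.3(306.45) = 703.05
[4] 0.85(309.63) - 1.4(82.48) = 147.71
[5] 1.4(309.63) = 433.48
[6] 1.35(309.63) + 1.5(119.20) = 418.00 + 178.80 = 596.80
[7] 1.0(309.63) - 0.7(306.45) = 95.12
Maximum is from combination 1.

703.72 kN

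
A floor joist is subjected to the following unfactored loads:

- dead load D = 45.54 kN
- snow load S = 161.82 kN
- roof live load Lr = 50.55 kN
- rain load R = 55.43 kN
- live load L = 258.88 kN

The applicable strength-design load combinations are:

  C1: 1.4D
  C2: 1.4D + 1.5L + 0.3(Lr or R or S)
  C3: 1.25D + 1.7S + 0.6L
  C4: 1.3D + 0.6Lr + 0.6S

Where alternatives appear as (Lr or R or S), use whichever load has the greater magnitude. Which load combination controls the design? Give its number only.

(Lr or R or S) → S = 161.82 kN.
C1: 1.4(45.54) = 63.76
C2: 1.4(45.54) + 1.5(258.88) + 0.3(161.82) = 500.62
C3: 1.25(45.54) + 1.7(161.82) + 0.6(258.88) = 487.35
C4: 1.3(45.54) + 0.6(50.55) + 0.6(161.82) = 186.62
The largest value is 500.62 kN from combination 2.

Combination 2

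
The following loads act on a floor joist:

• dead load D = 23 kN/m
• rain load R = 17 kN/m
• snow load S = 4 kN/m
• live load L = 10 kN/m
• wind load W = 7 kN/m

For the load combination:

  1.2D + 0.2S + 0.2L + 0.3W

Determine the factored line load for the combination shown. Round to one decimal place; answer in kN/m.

32.5 kN/m

1.2(23) + 0.2(4) + 0.2(10) + 0.3(7) = 27.6 + 0.8 + 2.0 + 2.1 = 32.5
w_u = 32.5 kN/m.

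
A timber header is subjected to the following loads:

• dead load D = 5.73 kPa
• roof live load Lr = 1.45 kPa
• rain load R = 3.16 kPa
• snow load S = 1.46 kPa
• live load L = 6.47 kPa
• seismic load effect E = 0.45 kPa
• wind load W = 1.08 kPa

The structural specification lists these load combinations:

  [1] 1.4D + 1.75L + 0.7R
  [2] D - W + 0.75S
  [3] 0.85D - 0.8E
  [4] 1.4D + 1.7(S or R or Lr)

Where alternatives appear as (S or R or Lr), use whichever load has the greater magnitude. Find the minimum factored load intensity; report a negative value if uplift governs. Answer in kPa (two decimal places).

4.51 kPa

(S or R or Lr) → R = 3.16 kPa.
[1] 1.4(5.73) + 1.75(6.47) + 0.7(3.16) = 21.56
[2] 1.0(5.73) - 1.0(1.08) + 0.75(1.46) = 5.73 - 1.08 + 1.10 = 5.75
[3] 0.85(5.73) - 0.8(0.45) = 4.87 - 0.36 = 4.51
[4] 1.4(5.73) + 1.7(3.16) = 8.02 + 5.37 = 13.39
Combination 3 gives the minimum: 4.51 kPa.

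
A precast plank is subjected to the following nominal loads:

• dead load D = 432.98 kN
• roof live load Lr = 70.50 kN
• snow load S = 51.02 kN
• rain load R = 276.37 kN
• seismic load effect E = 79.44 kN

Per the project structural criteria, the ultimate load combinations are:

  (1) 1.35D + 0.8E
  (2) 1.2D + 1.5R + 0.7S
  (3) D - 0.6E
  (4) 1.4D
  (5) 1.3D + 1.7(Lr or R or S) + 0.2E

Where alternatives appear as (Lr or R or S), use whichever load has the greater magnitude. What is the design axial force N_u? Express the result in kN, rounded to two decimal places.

1048.59 kN

(Lr or R or S) → R = 276.37 kN.
(1) 1.35(432.98) + 0.8(79.44) = 648.08
(2) 1.2(432.98) + 1.5(276.37) + 0.7(51.02) = 519.58 + 414.56 + 35.71 = 969.85
(3) 1.0(432.98) - 0.6(79.44) = 432.98 - 47.66 = 385.32
(4) 1.4(432.98) = 606.17
(5) 1.3(432.98) + 1.7(276.37) + 0.2(79.44) = 562.87 + 469.83 + 15.89 = 1048.59
The controlling combination is 5, giving 1048.59 kN.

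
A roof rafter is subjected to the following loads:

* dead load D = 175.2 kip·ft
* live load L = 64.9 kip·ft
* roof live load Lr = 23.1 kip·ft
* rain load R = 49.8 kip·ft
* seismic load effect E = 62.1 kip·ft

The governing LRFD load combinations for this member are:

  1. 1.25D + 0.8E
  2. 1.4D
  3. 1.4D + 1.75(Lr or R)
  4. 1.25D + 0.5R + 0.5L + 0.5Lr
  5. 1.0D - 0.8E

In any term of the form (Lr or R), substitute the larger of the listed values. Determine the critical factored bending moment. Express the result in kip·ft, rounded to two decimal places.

332.43 kip·ft

(Lr or R) → R = 49.8 kip·ft.
1. 1.25(175.2) + 0.8(62.1) = 219.00 + 49.68 = 268.68
2. 1.4(175.2) = 245.28
3. 1.4(175.2) + 1.75(49.8) = 245.28 + 87.15 = 332.43
4. 1.25(175.2) + 0.5(49.8) + 0.5(64.9) + 0.5(23.1) = 219.00 + 24.90 + 32.45 + 11.55 = 287.90
5. 1.0(175.2) - 0.8(62.1) = 175.20 - 49.68 = 125.52
Maximum is from combination 3.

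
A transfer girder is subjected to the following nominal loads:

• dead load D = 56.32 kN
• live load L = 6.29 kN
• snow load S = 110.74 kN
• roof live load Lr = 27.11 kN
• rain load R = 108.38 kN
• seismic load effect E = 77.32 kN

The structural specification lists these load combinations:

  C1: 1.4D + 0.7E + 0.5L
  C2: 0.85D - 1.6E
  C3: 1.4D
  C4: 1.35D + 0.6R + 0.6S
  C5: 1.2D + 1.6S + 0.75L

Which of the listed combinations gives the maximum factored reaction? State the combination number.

C1: 1.4(56.32) + 0.7(77.32) + 0.5(6.29) = 136.12
C2: 0.85(56.32) - 1.6(77.32) = -75.84
C3: 1.4(56.32) = 78.85
C4: 1.35(56.32) + 0.6(108.38) + 0.6(110.74) = 207.50
C5: 1.2(56.32) + 1.6(110.74) + 0.75(6.29) = 249.49
The largest value is 249.49 kN from combination 5.

Combination 5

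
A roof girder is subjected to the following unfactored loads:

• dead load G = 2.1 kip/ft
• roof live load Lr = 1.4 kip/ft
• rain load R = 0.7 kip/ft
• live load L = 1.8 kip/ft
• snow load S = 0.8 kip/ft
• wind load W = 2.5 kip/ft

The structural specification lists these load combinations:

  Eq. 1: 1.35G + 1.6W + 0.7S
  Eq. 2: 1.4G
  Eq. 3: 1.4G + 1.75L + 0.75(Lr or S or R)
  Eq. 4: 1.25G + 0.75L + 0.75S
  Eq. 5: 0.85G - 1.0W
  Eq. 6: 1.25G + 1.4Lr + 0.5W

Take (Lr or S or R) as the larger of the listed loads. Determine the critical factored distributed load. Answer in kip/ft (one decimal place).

7.4 kip/ft

(Lr or S or R) → Lr = 1.4 kip/ft.
Eq. 1: 1.35(2.1) + 1.6(2.5) + 0.7(0.8) = 7.4
Eq. 2: 1.4(2.1) = 2.9
Eq. 3: 1.4(2.1) + 1.75(1.8) + 0.75(1.4) = 7.1
Eq. 4: 1.25(2.1) + 0.75(1.8) + 0.75(0.8) = 4.6
Eq. 5: 0.85(2.1) - 1.0(2.5) = -0.7
Eq. 6: 1.25(2.1) + 1.4(1.4) + 0.5(2.5) = 5.8
The controlling combination is 1, giving 7.4 kip/ft.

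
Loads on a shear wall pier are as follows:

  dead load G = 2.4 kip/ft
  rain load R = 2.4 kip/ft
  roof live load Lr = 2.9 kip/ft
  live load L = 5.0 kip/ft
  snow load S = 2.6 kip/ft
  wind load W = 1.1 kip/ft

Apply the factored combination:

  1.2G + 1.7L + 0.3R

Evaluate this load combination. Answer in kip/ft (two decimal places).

12.10 kip/ft

1.2(2.4) + 1.7(5.0) + 0.3(2.4) = 2.88 + 8.50 + 0.72 = 12.10
w_u = 12.10 kip/ft.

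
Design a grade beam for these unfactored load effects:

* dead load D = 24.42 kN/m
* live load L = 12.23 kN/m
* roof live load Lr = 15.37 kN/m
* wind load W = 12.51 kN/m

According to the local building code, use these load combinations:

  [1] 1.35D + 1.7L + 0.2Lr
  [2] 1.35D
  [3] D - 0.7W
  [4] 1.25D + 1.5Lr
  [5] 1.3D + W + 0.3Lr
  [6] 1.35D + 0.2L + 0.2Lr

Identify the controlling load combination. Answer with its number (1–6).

[1] 1.35(24.42) + 1.7(12.23) + 0.2(15.37) = 56.83
[2] 1.35(24.42) = 32.97
[3] 1.0(24.42) - 0.7(12.51) = 15.66
[4] 1.25(24.42) + 1.5(15.37) = 53.58
[5] 1.3(24.42) + 1.0(12.51) + 0.3(15.37) = 48.87
[6] 1.35(24.42) + 0.2(12.23) + 0.2(15.37) = 38.49
The largest value is 56.83 kN/m from combination 1.

Combination 1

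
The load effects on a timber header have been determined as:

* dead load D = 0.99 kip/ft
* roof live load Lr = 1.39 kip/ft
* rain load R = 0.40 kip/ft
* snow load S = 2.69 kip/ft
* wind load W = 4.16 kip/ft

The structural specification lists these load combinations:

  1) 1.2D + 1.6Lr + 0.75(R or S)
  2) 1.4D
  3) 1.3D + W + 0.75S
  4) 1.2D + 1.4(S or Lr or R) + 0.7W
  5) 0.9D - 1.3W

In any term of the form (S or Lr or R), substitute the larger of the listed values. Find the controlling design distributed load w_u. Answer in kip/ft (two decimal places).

(R or S) → S = 2.69 kip/ft; (S or Lr or R) → S = 2.69 kip/ft.
1) 1.2(0.99) + 1.6(1.39) + 0.75(2.69) = 1.19 + 2.22 + 2.02 = 5.43
2) 1.4(0.99) = 1.39
3) 1.3(0.99) + 1.0(4.16) + 0.75(2.69) = 7.46
4) 1.2(0.99) + 1.4(2.69) + 0.7(4.16) = 1.19 + 3.77 + 2.91 = 7.87
5) 0.9(0.99) - 1.3(4.16) = 0.89 - 5.41 = -4.52
Maximum is from combination 4.

7.87 kip/ft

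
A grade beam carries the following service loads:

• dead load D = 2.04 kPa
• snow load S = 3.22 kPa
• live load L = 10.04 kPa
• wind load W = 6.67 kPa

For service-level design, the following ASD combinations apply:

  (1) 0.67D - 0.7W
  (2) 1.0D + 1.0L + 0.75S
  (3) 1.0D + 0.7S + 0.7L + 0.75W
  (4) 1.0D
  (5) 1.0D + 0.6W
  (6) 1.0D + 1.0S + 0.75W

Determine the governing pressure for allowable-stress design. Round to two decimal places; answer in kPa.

16.32 kPa

(1) 0.67(2.04) - 0.7(6.67) = 1.37 - 4.67 = -3.30
(2) 1.0(2.04) + 1.0(10.04) + 0.75(3.22) = 2.04 + 10.04 + 2.42 = 14.50
(3) 1.0(2.04) + 0.7(3.22) + 0.7(10.04) + 0.75(6.67) = 2.04 + 2.25 + 7.03 + 5.00 = 16.32
(4) 1.0(2.04) = 2.04
(5) 1.0(2.04) + 0.6(6.67) = 2.04 + 4.00 = 6.04
(6) 1.0(2.04) + 1.0(3.22) + 0.75(6.67) = 2.04 + 3.22 + 5.00 = 10.26
Maximum is from combination 3.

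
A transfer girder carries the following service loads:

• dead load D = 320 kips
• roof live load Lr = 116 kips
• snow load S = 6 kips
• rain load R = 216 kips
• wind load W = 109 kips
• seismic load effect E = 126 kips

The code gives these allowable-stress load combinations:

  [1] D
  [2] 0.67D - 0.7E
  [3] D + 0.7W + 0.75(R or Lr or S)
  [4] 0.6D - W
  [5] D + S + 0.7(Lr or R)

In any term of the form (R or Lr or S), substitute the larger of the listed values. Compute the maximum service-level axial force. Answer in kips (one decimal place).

558.3 kips

(R or Lr or S) → R = 216 kips; (Lr or R) → R = 216 kips.
[1] 1.0(320) = 320.0
[2] 0.67(320) - 0.7(126) = 214.4 - 88.2 = 126.2
[3] 1.0(320) + 0.7(109) + 0.75(216) = 320.0 + 76.3 + 162.0 = 558.3
[4] 0.6(320) - 1.0(109) = 192.0 - 109.0 = 83.0
[5] 1.0(320) + 1.0(6) + 0.7(216) = 320.0 + 6.0 + 151.2 = 477.2
Maximum is from combination 3.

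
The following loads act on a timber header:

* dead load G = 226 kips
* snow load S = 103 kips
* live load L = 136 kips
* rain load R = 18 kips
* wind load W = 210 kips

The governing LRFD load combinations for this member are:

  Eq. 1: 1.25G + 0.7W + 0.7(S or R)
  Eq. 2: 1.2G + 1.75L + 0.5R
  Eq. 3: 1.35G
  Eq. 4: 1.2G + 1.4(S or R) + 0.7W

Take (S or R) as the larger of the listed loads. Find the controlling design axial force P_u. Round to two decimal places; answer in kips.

562.40 kips

(S or R) → S = 103 kips.
Eq. 1: 1.25(226) + 0.7(210) + 0.7(103) = 282.50 + 147.00 + 72.10 = 501.60
Eq. 2: 1.2(226) + 1.75(136) + 0.5(18) = 271.20 + 238.00 + 9.00 = 518.20
Eq. 3: 1.35(226) = 305.10
Eq. 4: 1.2(226) + 1.4(103) + 0.7(210) = 271.20 + 144.20 + 147.00 = 562.40
Maximum is from combination 4.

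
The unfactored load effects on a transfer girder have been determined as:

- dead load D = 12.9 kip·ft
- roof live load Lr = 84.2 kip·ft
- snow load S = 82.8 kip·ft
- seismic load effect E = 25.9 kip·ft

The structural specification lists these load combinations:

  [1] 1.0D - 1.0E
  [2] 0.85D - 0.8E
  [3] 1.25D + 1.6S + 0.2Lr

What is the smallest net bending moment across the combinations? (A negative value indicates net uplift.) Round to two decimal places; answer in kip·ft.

-13.00 kip·ft

[1] 1.0(12.9) - 1.0(25.9) = 12.90 - 25.90 = -13.00
[2] 0.85(12.9) - 0.8(25.9) = -9.76
[3] 1.25(12.9) + 1.6(82.8) + 0.2(84.2) = 16.13 + 132.48 + 16.84 = 165.45
Combination 1 gives the minimum: -13.00 kip·ft.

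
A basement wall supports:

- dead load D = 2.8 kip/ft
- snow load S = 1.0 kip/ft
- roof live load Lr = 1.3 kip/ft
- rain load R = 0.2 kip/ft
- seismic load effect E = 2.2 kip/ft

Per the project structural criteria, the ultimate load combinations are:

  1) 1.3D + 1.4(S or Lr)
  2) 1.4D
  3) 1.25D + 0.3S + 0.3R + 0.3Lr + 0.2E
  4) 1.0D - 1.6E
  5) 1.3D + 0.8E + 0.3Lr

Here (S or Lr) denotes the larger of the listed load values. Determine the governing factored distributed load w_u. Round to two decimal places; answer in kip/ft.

5.79 kip/ft

(S or Lr) → Lr = 1.3 kip/ft.
1) 1.3(2.8) + 1.4(1.3) = 3.64 + 1.82 = 5.46
2) 1.4(2.8) = 3.92
3) 1.25(2.8) + 0.3(1.0) + 0.3(0.2) + 0.3(1.3) + 0.2(2.2) = 3.50 + 0.30 + 0.06 + 0.39 + 0.44 = 4.69
4) 1.0(2.8) - 1.6(2.2) = 2.80 - 3.52 = -0.72
5) 1.3(2.8) + 0.8(2.2) + 0.3(1.3) = 3.64 + 1.76 + 0.39 = 5.79
The controlling combination is 5, giving 5.79 kip/ft.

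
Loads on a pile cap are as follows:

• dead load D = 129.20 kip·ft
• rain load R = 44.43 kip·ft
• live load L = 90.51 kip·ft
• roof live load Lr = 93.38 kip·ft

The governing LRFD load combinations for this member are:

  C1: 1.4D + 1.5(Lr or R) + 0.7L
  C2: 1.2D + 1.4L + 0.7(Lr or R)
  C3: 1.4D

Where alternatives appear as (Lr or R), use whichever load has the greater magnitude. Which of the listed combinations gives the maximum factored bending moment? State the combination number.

Combination 1

(Lr or R) → Lr = 93.38 kip·ft.
C1: 1.4(129.20) + 1.5(93.38) + 0.7(90.51) = 180.88 + 140.07 + 63.36 = 384.31
C2: 1.2(129.20) + 1.4(90.51) + 0.7(93.38) = 155.04 + 126.71 + 65.37 = 347.12
C3: 1.4(129.20) = 180.88
The largest value is 384.31 kip·ft from combination 1.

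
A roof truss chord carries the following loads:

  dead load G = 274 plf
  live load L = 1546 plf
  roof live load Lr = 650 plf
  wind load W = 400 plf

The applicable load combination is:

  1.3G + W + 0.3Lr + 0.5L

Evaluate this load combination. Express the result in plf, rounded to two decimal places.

1724.20 plf

1.3(274) + 1.0(400) + 0.3(650) + 0.5(1546) = 356.20 + 400.00 + 195.00 + 773.00 = 1724.20
w_u = 1724.20 plf.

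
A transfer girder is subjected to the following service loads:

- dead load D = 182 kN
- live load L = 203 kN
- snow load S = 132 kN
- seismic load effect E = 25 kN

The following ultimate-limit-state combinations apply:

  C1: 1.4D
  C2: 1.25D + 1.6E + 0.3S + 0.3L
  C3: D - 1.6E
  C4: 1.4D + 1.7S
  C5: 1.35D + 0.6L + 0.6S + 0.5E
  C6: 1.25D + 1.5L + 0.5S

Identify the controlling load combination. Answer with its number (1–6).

Combination 6

C1: 1.4(182) = 254.8
C2: 1.25(182) + 1.6(25) + 0.3(132) + 0.3(203) = 227.5 + 40.0 + 39.6 + 60.9 = 368.0
C3: 1.0(182) - 1.6(25) = 182.0 - 40.0 = 142.0
C4: 1.4(182) + 1.7(132) = 254.8 + 224.4 = 479.2
C5: 1.35(182) + 0.6(203) + 0.6(132) + 0.5(25) = 245.7 + 121.8 + 79.2 + 12.5 = 459.2
C6: 1.25(182) + 1.5(203) + 0.5(132) = 227.5 + 304.5 + 66.0 = 598.0
The largest value is 598.0 kN from combination 6.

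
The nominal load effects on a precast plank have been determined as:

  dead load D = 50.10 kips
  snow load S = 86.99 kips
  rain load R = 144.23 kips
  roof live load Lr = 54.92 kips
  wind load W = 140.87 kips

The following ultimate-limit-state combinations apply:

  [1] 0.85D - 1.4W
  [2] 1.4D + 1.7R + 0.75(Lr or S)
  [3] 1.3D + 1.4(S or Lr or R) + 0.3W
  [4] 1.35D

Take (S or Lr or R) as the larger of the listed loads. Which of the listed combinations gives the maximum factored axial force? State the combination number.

Combination 2

(Lr or S) → S = 86.99 kips; (S or Lr or R) → R = 144.23 kips.
[1] 0.85(50.10) - 1.4(140.87) = 42.59 - 197.22 = -154.63
[2] 1.4(50.10) + 1.7(144.23) + 0.75(86.99) = 70.14 + 245.19 + 65.24 = 380.57
[3] 1.3(50.10) + 1.4(144.23) + 0.3(140.87) = 65.13 + 201.92 + 42.26 = 309.31
[4] 1.35(50.10) = 67.64
The largest value is 380.57 kips from combination 2.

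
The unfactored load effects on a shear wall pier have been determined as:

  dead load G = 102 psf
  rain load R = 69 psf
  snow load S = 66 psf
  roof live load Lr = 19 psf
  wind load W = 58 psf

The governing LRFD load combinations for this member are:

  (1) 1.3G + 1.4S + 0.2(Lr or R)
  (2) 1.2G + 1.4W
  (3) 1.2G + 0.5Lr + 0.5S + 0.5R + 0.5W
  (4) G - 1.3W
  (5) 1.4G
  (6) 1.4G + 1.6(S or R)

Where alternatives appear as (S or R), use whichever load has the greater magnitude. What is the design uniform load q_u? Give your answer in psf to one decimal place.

253.2 psf

(Lr or R) → R = 69 psf; (S or R) → R = 69 psf.
(1) 1.3(102) + 1.4(66) + 0.2(69) = 238.8
(2) 1.2(102) + 1.4(58) = 203.6
(3) 1.2(102) + 0.5(19) + 0.5(66) + 0.5(69) + 0.5(58) = 228.4
(4) 1.0(102) - 1.3(58) = 26.6
(5) 1.4(102) = 142.8
(6) 1.4(102) + 1.6(69) = 253.2
The controlling combination is 6, giving 253.2 psf.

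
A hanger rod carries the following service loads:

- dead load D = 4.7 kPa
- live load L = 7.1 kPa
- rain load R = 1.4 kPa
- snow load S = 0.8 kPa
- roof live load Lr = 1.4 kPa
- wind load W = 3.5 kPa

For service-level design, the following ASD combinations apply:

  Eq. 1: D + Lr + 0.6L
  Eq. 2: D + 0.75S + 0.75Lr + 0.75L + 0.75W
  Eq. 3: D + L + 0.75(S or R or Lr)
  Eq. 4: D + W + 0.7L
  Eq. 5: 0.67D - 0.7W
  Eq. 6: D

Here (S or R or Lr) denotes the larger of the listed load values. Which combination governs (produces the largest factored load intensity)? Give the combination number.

Combination 2

(S or R or Lr) → R = 1.4 kPa.
Eq. 1: 1.0(4.7) + 1.0(1.4) + 0.6(7.1) = 10.36
Eq. 2: 1.0(4.7) + 0.75(0.8) + 0.75(1.4) + 0.75(7.1) + 0.75(3.5) = 14.30
Eq. 3: 1.0(4.7) + 1.0(7.1) + 0.75(1.4) = 12.85
Eq. 4: 1.0(4.7) + 1.0(3.5) + 0.7(7.1) = 13.17
Eq. 5: 0.67(4.7) - 0.7(3.5) = 0.70
Eq. 6: 1.0(4.7) = 4.70
The largest value is 14.30 kPa from combination 2.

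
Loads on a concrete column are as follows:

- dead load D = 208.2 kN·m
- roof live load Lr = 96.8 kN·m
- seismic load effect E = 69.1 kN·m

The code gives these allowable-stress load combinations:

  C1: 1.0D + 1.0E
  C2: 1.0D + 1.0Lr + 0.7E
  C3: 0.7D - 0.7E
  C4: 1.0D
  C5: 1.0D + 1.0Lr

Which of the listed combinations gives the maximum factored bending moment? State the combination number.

Combination 2

C1: 1.0(208.2) + 1.0(69.1) = 277.30
C2: 1.0(208.2) + 1.0(96.8) + 0.7(69.1) = 353.37
C3: 0.7(208.2) - 0.7(69.1) = 97.37
C4: 1.0(208.2) = 208.20
C5: 1.0(208.2) + 1.0(96.8) = 305.00
The largest value is 353.37 kN·m from combination 2.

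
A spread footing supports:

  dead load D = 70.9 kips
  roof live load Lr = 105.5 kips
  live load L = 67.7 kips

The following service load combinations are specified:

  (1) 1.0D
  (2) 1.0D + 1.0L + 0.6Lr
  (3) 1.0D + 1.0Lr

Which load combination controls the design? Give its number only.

Combination 2

(1) 1.0(70.9) = 70.9
(2) 1.0(70.9) + 1.0(67.7) + 0.6(105.5) = 70.9 + 67.7 + 63.3 = 201.9
(3) 1.0(70.9) + 1.0(105.5) = 70.9 + 105.5 = 176.4
The largest value is 201.9 kips from combination 2.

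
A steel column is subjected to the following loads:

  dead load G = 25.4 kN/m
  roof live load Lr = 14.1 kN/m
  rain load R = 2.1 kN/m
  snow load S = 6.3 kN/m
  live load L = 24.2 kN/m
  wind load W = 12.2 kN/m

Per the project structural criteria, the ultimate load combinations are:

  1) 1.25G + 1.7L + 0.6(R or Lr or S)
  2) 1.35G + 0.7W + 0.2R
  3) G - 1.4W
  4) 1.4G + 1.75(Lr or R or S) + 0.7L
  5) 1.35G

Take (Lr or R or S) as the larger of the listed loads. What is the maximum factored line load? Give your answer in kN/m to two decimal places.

81.35 kN/m

(R or Lr or S) → Lr = 14.1 kN/m; (Lr or R or S) → Lr = 14.1 kN/m.
1) 1.25(25.4) + 1.7(24.2) + 0.6(14.1) = 81.35
2) 1.35(25.4) + 0.7(12.2) + 0.2(2.1) = 43.25
3) 1.0(25.4) - 1.4(12.2) = 8.32
4) 1.4(25.4) + 1.75(14.1) + 0.7(24.2) = 77.18
5) 1.35(25.4) = 34.29
The controlling combination is 1, giving 81.35 kN/m.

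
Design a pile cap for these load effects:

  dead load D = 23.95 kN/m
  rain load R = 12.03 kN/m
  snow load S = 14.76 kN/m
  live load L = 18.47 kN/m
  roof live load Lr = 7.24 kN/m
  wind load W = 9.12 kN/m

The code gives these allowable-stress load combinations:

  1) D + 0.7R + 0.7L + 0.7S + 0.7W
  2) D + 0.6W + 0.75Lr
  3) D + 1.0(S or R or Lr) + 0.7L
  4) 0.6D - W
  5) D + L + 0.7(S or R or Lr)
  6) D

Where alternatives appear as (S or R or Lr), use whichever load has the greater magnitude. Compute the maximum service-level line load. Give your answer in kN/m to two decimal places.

(S or R or Lr) → S = 14.76 kN/m.
1) 1.0(23.95) + 0.7(12.03) + 0.7(18.47) + 0.7(14.76) + 0.7(9.12) = 62.02
2) 1.0(23.95) + 0.6(9.12) + 0.75(7.24) = 23.95 + 5.47 + 5.43 = 34.85
3) 1.0(23.95) + 1.0(14.76) + 0.7(18.47) = 23.95 + 14.76 + 12.93 = 51.64
4) 0.6(23.95) - 1.0(9.12) = 14.37 - 9.12 = 5.25
5) 1.0(23.95) + 1.0(18.47) + 0.7(14.76) = 23.95 + 18.47 + 10.33 = 52.75
6) 1.0(23.95) = 23.95
The controlling combination is 1, giving 62.02 kN/m.

62.02 kN/m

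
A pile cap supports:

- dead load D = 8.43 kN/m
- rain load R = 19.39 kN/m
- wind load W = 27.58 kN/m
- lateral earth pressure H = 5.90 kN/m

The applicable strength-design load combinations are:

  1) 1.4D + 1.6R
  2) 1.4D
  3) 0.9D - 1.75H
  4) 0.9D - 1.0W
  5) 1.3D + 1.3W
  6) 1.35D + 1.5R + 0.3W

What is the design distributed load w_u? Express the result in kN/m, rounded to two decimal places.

48.74 kN/m

1) 1.4(8.43) + 1.6(19.39) = 42.83
2) 1.4(8.43) = 11.80
3) 0.9(8.43) - 1.75(5.90) = 7.59 - 10.33 = -2.74
4) 0.9(8.43) - 1.0(27.58) = 7.59 - 27.58 = -19.99
5) 1.3(8.43) + 1.3(27.58) = 10.96 + 35.85 = 46.81
6) 1.35(8.43) + 1.5(19.39) + 0.3(27.58) = 11.38 + 29.09 + 8.27 = 48.74
The controlling combination is 6, giving 48.74 kN/m.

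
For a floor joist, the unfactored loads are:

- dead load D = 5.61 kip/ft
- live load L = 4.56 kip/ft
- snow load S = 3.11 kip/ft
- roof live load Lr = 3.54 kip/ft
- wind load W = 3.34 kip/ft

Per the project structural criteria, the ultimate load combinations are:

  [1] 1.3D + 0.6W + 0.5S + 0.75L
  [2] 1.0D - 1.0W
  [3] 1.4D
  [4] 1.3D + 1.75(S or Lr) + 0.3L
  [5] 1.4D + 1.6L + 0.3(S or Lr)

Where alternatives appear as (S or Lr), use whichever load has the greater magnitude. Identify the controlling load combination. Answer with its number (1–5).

Combination 5

(S or Lr) → Lr = 3.54 kip/ft.
[1] 1.3(5.61) + 0.6(3.34) + 0.5(3.11) + 0.75(4.56) = 7.29 + 2.00 + 1.56 + 3.42 = 14.27
[2] 1.0(5.61) - 1.0(3.34) = 5.61 - 3.34 = 2.27
[3] 1.4(5.61) = 7.85
[4] 1.3(5.61) + 1.75(3.54) + 0.3(4.56) = 7.29 + 6.20 + 1.37 = 14.86
[5] 1.4(5.61) + 1.6(4.56) + 0.3(3.54) = 7.85 + 7.30 + 1.06 = 16.21
The largest value is 16.21 kip/ft from combination 5.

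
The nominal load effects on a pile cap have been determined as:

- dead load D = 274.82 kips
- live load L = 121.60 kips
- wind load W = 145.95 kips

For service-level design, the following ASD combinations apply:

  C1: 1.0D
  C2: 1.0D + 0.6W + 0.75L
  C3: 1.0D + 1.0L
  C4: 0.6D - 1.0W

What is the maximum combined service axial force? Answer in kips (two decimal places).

453.59 kips

C1: 1.0(274.82) = 274.82
C2: 1.0(274.82) + 0.6(145.95) + 0.75(121.60) = 274.82 + 87.57 + 91.20 = 453.59
C3: 1.0(274.82) + 1.0(121.60) = 274.82 + 121.60 = 396.42
C4: 0.6(274.82) - 1.0(145.95) = 164.89 - 145.95 = 18.94
Maximum is from combination 2.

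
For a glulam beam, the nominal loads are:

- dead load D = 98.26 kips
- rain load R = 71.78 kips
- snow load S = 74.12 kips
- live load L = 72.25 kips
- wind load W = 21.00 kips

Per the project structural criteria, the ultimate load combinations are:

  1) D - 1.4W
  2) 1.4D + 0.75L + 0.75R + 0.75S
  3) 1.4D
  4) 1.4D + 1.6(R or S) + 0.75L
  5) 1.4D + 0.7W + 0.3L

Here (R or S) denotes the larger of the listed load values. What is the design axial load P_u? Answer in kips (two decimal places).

310.34 kips

(R or S) → S = 74.12 kips.
1) 1.0(98.26) - 1.4(21.00) = 98.26 - 29.40 = 68.86
2) 1.4(98.26) + 0.75(72.25) + 0.75(71.78) + 0.75(74.12) = 137.56 + 54.19 + 53.84 + 55.59 = 301.18
3) 1.4(98.26) = 137.56
4) 1.4(98.26) + 1.6(74.12) + 0.75(72.25) = 137.56 + 118.59 + 54.19 = 310.34
5) 1.4(98.26) + 0.7(21.00) + 0.3(72.25) = 137.56 + 14.70 + 21.68 = 173.94
Combination 4 governs: P_u = 310.34 kips.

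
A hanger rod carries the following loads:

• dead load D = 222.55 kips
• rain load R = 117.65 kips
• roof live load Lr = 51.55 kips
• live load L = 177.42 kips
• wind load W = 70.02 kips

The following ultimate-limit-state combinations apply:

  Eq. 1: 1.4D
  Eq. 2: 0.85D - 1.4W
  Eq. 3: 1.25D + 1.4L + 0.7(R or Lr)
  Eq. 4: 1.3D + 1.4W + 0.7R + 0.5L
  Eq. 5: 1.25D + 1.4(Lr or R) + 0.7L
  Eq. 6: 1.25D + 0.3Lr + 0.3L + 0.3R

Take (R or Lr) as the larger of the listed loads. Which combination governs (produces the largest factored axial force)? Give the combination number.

Combination 3

(R or Lr) → R = 117.65 kips; (Lr or R) → R = 117.65 kips.
Eq. 1: 1.4(222.55) = 311.57
Eq. 2: 0.85(222.55) - 1.4(70.02) = 91.14
Eq. 3: 1.25(222.55) + 1.4(177.42) + 0.7(117.65) = 608.93
Eq. 4: 1.3(222.55) + 1.4(70.02) + 0.7(117.65) + 0.5(177.42) = 558.41
Eq. 5: 1.25(222.55) + 1.4(117.65) + 0.7(177.42) = 567.09
Eq. 6: 1.25(222.55) + 0.3(51.55) + 0.3(177.42) + 0.3(117.65) = 382.17
The largest value is 608.93 kips from combination 3.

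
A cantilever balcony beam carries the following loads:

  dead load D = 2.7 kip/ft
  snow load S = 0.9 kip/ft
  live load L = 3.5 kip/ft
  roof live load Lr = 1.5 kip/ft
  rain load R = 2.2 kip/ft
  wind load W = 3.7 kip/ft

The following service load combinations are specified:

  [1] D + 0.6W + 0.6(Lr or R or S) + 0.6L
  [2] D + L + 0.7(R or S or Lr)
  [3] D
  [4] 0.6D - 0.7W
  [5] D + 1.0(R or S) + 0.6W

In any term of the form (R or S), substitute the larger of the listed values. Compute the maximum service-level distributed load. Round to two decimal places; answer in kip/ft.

(Lr or R or S) → R = 2.2 kip/ft; (R or S or Lr) → R = 2.2 kip/ft; (R or S) → R = 2.2 kip/ft.
[1] 1.0(2.7) + 0.6(3.7) + 0.6(2.2) + 0.6(3.5) = 8.34
[2] 1.0(2.7) + 1.0(3.5) + 0.7(2.2) = 7.74
[3] 1.0(2.7) = 2.70
[4] 0.6(2.7) - 0.7(3.7) = -0.97
[5] 1.0(2.7) + 1.0(2.2) + 0.6(3.7) = 7.12
Maximum is from combination 1.

8.34 kip/ft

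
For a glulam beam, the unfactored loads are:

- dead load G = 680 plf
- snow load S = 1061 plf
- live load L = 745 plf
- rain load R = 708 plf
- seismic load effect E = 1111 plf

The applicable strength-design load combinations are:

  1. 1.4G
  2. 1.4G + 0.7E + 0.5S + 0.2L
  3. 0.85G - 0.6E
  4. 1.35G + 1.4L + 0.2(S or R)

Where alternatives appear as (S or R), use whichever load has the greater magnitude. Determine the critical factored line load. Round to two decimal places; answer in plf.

2409.20 plf

(S or R) → S = 1061 plf.
1. 1.4(680) = 952.00
2. 1.4(680) + 0.7(1111) + 0.5(1061) + 0.2(745) = 2409.20
3. 0.85(680) - 0.6(1111) = -88.60
4. 1.35(680) + 1.4(745) + 0.2(1061) = 2173.20
Combination 2 governs: w_u = 2409.20 plf.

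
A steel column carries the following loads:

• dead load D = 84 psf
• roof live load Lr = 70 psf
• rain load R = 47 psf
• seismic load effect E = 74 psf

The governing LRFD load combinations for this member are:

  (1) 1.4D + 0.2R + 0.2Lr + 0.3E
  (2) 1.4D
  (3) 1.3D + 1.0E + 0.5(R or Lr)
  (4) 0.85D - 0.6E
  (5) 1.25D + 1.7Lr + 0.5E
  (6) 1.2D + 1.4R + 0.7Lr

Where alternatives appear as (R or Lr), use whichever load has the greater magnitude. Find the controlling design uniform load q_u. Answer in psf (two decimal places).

(R or Lr) → Lr = 70 psf.
(1) 1.4(84) + 0.2(47) + 0.2(70) + 0.3(74) = 117.60 + 9.40 + 14.00 + 22.20 = 163.20
(2) 1.4(84) = 117.60
(3) 1.3(84) + 1.0(74) + 0.5(70) = 109.20 + 74.00 + 35.00 = 218.20
(4) 0.85(84) - 0.6(74) = 71.40 - 44.40 = 27.00
(5) 1.25(84) + 1.7(70) + 0.5(74) = 105.00 + 119.00 + 37.00 = 261.00
(6) 1.2(84) + 1.4(47) + 0.7(70) = 100.80 + 65.80 + 49.00 = 215.60
Maximum is from combination 5.

261.00 psf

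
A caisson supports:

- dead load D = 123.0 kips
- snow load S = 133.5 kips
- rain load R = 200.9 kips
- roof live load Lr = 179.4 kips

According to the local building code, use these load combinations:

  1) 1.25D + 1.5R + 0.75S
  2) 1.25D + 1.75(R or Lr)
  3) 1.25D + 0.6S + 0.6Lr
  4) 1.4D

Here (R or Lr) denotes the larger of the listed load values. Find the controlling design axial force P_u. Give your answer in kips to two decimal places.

(R or Lr) → R = 200.9 kips.
1) 1.25(123.0) + 1.5(200.9) + 0.75(133.5) = 153.75 + 301.35 + 100.13 = 555.23
2) 1.25(123.0) + 1.75(200.9) = 153.75 + 351.58 = 505.33
3) 1.25(123.0) + 0.6(133.5) + 0.6(179.4) = 153.75 + 80.10 + 107.64 = 341.49
4) 1.4(123.0) = 172.20
Maximum is from combination 1.

555.23 kips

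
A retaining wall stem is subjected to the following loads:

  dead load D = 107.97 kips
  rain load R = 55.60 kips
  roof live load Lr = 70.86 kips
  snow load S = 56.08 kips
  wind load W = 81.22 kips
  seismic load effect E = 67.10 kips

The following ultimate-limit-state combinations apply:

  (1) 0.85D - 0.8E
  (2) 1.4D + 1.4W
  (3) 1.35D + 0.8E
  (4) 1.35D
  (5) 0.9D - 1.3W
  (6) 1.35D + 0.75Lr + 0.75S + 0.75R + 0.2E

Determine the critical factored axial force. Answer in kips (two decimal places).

(1) 0.85(107.97) - 0.8(67.10) = 38.09
(2) 1.4(107.97) + 1.4(81.22) = 264.87
(3) 1.35(107.97) + 0.8(67.10) = 199.44
(4) 1.35(107.97) = 145.76
(5) 0.9(107.97) - 1.3(81.22) = -8.41
(6) 1.35(107.97) + 0.75(70.86) + 0.75(56.08) + 0.75(55.60) + 0.2(67.10) = 296.08
Maximum is from combination 6.

296.08 kips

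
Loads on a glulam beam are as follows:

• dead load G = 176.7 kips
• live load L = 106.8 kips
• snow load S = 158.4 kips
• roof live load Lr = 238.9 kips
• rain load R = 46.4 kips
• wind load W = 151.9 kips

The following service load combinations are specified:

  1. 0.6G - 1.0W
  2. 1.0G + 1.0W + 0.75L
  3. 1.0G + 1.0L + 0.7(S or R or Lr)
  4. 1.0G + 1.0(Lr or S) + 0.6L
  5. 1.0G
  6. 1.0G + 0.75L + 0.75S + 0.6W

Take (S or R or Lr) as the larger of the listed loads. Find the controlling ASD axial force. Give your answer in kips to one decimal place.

(S or R or Lr) → Lr = 238.9 kips; (Lr or S) → Lr = 238.9 kips.
1. 0.6(176.7) - 1.0(151.9) = -45.9
2. 1.0(176.7) + 1.0(151.9) + 0.75(106.8) = 408.7
3. 1.0(176.7) + 1.0(106.8) + 0.7(238.9) = 450.7
4. 1.0(176.7) + 1.0(238.9) + 0.6(106.8) = 479.7
5. 1.0(176.7) = 176.7
6. 1.0(176.7) + 0.75(106.8) + 0.75(158.4) + 0.6(151.9) = 466.7
The controlling combination is 4, giving 479.7 kips.

479.7 kips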